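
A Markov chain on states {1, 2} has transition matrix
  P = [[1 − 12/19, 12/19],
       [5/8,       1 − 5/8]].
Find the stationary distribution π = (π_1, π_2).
π_1 = 95/191, π_2 = 96/191

Solve πP = π with π_1 + π_2 = 1. From πP = π: π_1 · (1 − 12/19) + π_2 · 5/8 = π_1 ⇒ π_2 · 5/8 = π_1 · 12/19 ⇒ π_2/π_1 = (12/19)/(5/8) = 96/95. Together with π_1 + π_2 = 1:
  π_1 = (5/8)/(12/19 + 5/8) = (5/8)/(191/152) = 95/191,
  π_2 = (12/19)/(12/19 + 5/8) = (12/19)/(191/152) = 96/191.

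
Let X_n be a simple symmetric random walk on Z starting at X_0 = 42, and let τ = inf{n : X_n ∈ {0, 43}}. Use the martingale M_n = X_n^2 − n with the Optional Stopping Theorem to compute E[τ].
E[τ] = 42

M_n = X_n^2 − n is a martingale (since E[X_{n+1}^2 | F_n] = X_n^2 + 1). By OST (τ has finite mean in a bounded region), E[M_τ] = E[M_0] = X_0^2 − 0 = 42^2 = 1764. Also E[M_τ] = E[X_τ^2] − E[τ]. The walk exits at 0 or 43, with P(hit 43 first) = 42/43, so E[X_τ^2] = 43^2 · 42/43 + 0 = 1806. Thus E[τ] = E[X_τ^2] − E[M_τ] = 1806 − 1764 = 42 = 42(43 − 42) = 42.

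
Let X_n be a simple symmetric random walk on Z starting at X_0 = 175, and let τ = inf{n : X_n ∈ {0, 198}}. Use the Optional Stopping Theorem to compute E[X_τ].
E[X_τ] = 175

X_n is a martingale and τ is a bounded-mean stopping time (indeed τ is finite a.s. with bounded expectation since the walk is in a bounded region). By the OST, E[X_τ] = E[X_0] = 175. Equivalently: E[X_τ] = 198 · P(hit 198 first) + 0 · P(hit 0 first) = 198 · (175/198) = 175.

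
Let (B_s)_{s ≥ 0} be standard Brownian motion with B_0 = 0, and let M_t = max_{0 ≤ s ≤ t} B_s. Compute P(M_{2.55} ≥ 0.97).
P(M_{2.55} ≥ 0.97) = 2·P(B_{2.55} ≥ 0.97) = 2(1 − Φ(0.97/√2.55)) ≈ 0.5436

By the reflection principle for Brownian motion, P(M_t ≥ a) = 2 · P(B_t ≥ a) for a ≥ 0. Since B_t ~ N(0, t), P(B_t ≥ 0.97) = 1 − Φ(0.97/√t) = 1 − Φ(0.97/√2.55) = 1 − Φ(0.6074). So
  P(M_{2.55} ≥ 0.97) = 2(1 − Φ(0.6074)) ≈ 0.5436.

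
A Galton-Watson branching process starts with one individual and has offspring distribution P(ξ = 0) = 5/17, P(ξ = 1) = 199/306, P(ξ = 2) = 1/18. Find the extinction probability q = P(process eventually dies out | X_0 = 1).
q = 1

Mean offspring μ = 0·5/17 + 1·199/306 + 2·1/18 = 233/306 ≤ 1. For μ ≤ 1 with offspring not concentrated at 1, the Galton-Watson process goes extinct almost surely, so q = 1.
(Algebraic check: The pgf is f(s) = 5/17 + 199/306·s + 1/18·s². The extinction probability q is the smallest fixed point of f in [0, 1]. Setting s = f(s):
  1/18·s² + (199/306 − 1)·s + 5/17 = 0
  1/18·s² − (5/17 + 1/18)·s + 5/17 = 0
which factors as (s − 1)·(1/18·s − 5/17) = 0, giving roots s = 1 and s = (5/17)/(1/18) = 90/17. Since 90/17 ≥ 1, the smallest root in [0, 1] is s = 1.)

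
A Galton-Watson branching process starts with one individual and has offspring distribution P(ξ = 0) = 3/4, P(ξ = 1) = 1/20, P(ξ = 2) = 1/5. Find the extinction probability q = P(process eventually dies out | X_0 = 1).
q = 1

Mean offspring μ = 0·3/4 + 1·1/20 + 2·1/5 = 9/20 ≤ 1. For μ ≤ 1 with offspring not concentrated at 1, the Galton-Watson process goes extinct almost surely, so q = 1.
(Algebraic check: The pgf is f(s) = 3/4 + 1/20·s + 1/5·s². The extinction probability q is the smallest fixed point of f in [0, 1]. Setting s = f(s):
  1/5·s² + (1/20 − 1)·s + 3/4 = 0
  1/5·s² − (3/4 + 1/5)·s + 3/4 = 0
which factors as (s − 1)·(1/5·s − 3/4) = 0, giving roots s = 1 and s = (3/4)/(1/5) = 15/4. Since 15/4 ≥ 1, the smallest root in [0, 1] is s = 1.)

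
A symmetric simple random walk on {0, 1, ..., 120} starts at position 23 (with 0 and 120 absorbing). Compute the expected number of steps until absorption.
E[τ | X_0 = 23] = 2231

Let v_k = E[τ | X_0 = k]. Boundary: v_0 = v_120 = 0. Recurrence: v_k = 1 + (v_{k-1} + v_{k+1})/2 for 1 ≤ k ≤ 119. The particular solution to v_k − (v_{k-1} + v_{k+1})/2 = 1 is v_k = −k^2. Adding homogeneous solution A + B k and matching boundaries gives v_k = k (120 − k). Substituting k = 23: v_23 = 23 · 97 = 2231.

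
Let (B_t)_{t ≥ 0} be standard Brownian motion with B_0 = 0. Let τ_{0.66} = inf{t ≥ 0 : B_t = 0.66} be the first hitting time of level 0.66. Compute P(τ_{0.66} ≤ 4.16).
P(τ_{0.66} ≤ 4.16) = 2(1 − Φ(0.66/√4.16)) = 2(1 − Φ(0.3236)) ≈ 0.7462

By the reflection principle for standard BM, P(τ_b ≤ t) = 2 · P(B_t ≥ b). Since B_t ~ N(0, t), P(B_t ≥ 0.66) = 1 − Φ(0.66/√t) = 1 − Φ(0.66/√4.16) = 1 − Φ(0.3236) ≈ 0.37312. Doubling: P(τ_{0.66} ≤ 4.16) ≈ 2 · 0.37312 = 0.74624 ≈ 0.7462.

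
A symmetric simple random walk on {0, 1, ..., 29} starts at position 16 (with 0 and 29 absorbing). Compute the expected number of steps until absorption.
E[τ | X_0 = 16] = 208

Let v_k = E[τ | X_0 = k]. Boundary: v_0 = v_29 = 0. Recurrence: v_k = 1 + (v_{k-1} + v_{k+1})/2 for 1 ≤ k ≤ 28. The particular solution to v_k − (v_{k-1} + v_{k+1})/2 = 1 is v_k = −k^2. Adding homogeneous solution A + B k and matching boundaries gives v_k = k (29 − k). Substituting k = 16: v_16 = 16 · 13 = 208.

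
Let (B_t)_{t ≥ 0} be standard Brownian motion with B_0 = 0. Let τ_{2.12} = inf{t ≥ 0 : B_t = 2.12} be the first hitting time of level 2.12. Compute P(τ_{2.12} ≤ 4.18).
P(τ_{2.12} ≤ 4.18) = 2(1 − Φ(2.12/√4.18)) = 2(1 − Φ(1.0369)) ≈ 0.2998

By the reflection principle for standard BM, P(τ_b ≤ t) = 2 · P(B_t ≥ b). Since B_t ~ N(0, t), P(B_t ≥ 2.12) = 1 − Φ(2.12/√t) = 1 − Φ(2.12/√4.18) = 1 − Φ(1.0369) ≈ 0.14989. Doubling: P(τ_{2.12} ≤ 4.18) ≈ 2 · 0.14989 = 0.29978 ≈ 0.2998.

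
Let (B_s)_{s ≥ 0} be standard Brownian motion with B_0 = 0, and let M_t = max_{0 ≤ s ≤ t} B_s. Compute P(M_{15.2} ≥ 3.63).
P(M_{15.2} ≥ 3.63) = 2·P(B_{15.2} ≥ 3.63) = 2(1 − Φ(3.63/√15.2)) ≈ 0.3518

By the reflection principle for Brownian motion, P(M_t ≥ a) = 2 · P(B_t ≥ a) for a ≥ 0. Since B_t ~ N(0, t), P(B_t ≥ 3.63) = 1 − Φ(3.63/√t) = 1 − Φ(3.63/√15.2) = 1 − Φ(0.9311). So
  P(M_{15.2} ≥ 3.63) = 2(1 − Φ(0.9311)) ≈ 0.3518.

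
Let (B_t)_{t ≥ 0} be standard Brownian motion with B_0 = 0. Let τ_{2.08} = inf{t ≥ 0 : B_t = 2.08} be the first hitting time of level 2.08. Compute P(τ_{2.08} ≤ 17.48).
P(τ_{2.08} ≤ 17.48) = 2(1 − Φ(2.08/√17.48)) = 2(1 − Φ(0.4975)) ≈ 0.6188

By the reflection principle for standard BM, P(τ_b ≤ t) = 2 · P(B_t ≥ b). Since B_t ~ N(0, t), P(B_t ≥ 2.08) = 1 − Φ(2.08/√t) = 1 − Φ(2.08/√17.48) = 1 − Φ(0.4975) ≈ 0.30942. Doubling: P(τ_{2.08} ≤ 17.48) ≈ 2 · 0.30942 = 0.61884 ≈ 0.6188.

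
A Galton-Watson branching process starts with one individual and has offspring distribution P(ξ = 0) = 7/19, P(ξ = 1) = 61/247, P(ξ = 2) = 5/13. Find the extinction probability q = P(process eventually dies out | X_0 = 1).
q = 91/95

The pgf is f(s) = 7/19 + 61/247·s + 5/13·s². The extinction probability q is the smallest fixed point of f in [0, 1]. Setting s = f(s):
  5/13·s² + (61/247 − 1)·s + 7/19 = 0
  5/13·s² − (7/19 + 5/13)·s + 7/19 = 0
which factors as (s − 1)·(5/13·s − 7/19) = 0, giving roots s = 1 and s = (7/19)/(5/13) = 91/95.
Mean offspring μ = 61/247 + 2·5/13 = 251/247 > 1 (supercritical), so q < 1. The extinction probability is the smaller root: q = (7/19)/(5/13) = 91/95.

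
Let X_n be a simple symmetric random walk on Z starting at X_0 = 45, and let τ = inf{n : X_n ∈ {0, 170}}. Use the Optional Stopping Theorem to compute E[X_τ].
E[X_τ] = 45

X_n is a martingale and τ is a bounded-mean stopping time (indeed τ is finite a.s. with bounded expectation since the walk is in a bounded region). By the OST, E[X_τ] = E[X_0] = 45. Equivalently: E[X_τ] = 170 · P(hit 170 first) + 0 · P(hit 0 first) = 170 · (45/170) = 45.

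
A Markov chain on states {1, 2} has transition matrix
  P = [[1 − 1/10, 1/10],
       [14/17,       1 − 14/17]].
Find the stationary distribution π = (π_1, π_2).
π_1 = 140/157, π_2 = 17/157

Solve πP = π with π_1 + π_2 = 1. From πP = π: π_1 · (1 − 1/10) + π_2 · 14/17 = π_1 ⇒ π_2 · 14/17 = π_1 · 1/10 ⇒ π_2/π_1 = (1/10)/(14/17) = 17/140. Together with π_1 + π_2 = 1:
  π_1 = (14/17)/(1/10 + 14/17) = (14/17)/(157/170) = 140/157,
  π_2 = (1/10)/(1/10 + 14/17) = (1/10)/(157/170) = 17/157.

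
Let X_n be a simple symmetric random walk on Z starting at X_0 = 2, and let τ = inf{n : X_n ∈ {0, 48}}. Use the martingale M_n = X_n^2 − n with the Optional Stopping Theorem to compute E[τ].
E[τ] = 92

M_n = X_n^2 − n is a martingale (since E[X_{n+1}^2 | F_n] = X_n^2 + 1). By OST (τ has finite mean in a bounded region), E[M_τ] = E[M_0] = X_0^2 − 0 = 2^2 = 4. Also E[M_τ] = E[X_τ^2] − E[τ]. The walk exits at 0 or 48, with P(hit 48 first) = 2/48, so E[X_τ^2] = 48^2 · 2/48 + 0 = 96. Thus E[τ] = E[X_τ^2] − E[M_τ] = 96 − 4 = 92 = 2(48 − 2) = 92.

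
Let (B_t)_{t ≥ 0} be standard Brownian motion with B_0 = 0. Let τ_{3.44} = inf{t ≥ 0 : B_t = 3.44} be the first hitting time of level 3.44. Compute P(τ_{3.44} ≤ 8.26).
P(τ_{3.44} ≤ 8.26) = 2(1 − Φ(3.44/√8.26)) = 2(1 − Φ(1.1969)) ≈ 0.2313

By the reflection principle for standard BM, P(τ_b ≤ t) = 2 · P(B_t ≥ b). Since B_t ~ N(0, t), P(B_t ≥ 3.44) = 1 − Φ(3.44/√t) = 1 − Φ(3.44/√8.26) = 1 − Φ(1.1969) ≈ 0.11567. Doubling: P(τ_{3.44} ≤ 8.26) ≈ 2 · 0.11567 = 0.23134 ≈ 0.2313.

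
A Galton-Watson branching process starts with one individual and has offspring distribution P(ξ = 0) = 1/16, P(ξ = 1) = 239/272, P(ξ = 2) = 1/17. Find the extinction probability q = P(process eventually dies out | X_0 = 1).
q = 1

Mean offspring μ = 0·1/16 + 1·239/272 + 2·1/17 = 271/272 ≤ 1. For μ ≤ 1 with offspring not concentrated at 1, the Galton-Watson process goes extinct almost surely, so q = 1.
(Algebraic check: The pgf is f(s) = 1/16 + 239/272·s + 1/17·s². The extinction probability q is the smallest fixed point of f in [0, 1]. Setting s = f(s):
  1/17·s² + (239/272 − 1)·s + 1/16 = 0
  1/17·s² − (1/16 + 1/17)·s + 1/16 = 0
which factors as (s − 1)·(1/17·s − 1/16) = 0, giving roots s = 1 and s = (1/16)/(1/17) = 17/16. Since 17/16 ≥ 1, the smallest root in [0, 1] is s = 1.)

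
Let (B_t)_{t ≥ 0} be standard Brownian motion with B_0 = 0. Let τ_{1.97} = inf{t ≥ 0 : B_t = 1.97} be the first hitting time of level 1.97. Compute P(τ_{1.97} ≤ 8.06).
P(τ_{1.97} ≤ 8.06) = 2(1 − Φ(1.97/√8.06)) = 2(1 − Φ(0.6939)) ≈ 0.4877

By the reflection principle for standard BM, P(τ_b ≤ t) = 2 · P(B_t ≥ b). Since B_t ~ N(0, t), P(B_t ≥ 1.97) = 1 − Φ(1.97/√t) = 1 − Φ(1.97/√8.06) = 1 − Φ(0.6939) ≈ 0.24387. Doubling: P(τ_{1.97} ≤ 8.06) ≈ 2 · 0.24387 = 0.48774 ≈ 0.4877.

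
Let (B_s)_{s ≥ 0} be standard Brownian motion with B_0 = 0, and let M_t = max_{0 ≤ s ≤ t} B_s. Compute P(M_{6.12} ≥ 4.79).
P(M_{6.12} ≥ 4.79) = 2·P(B_{6.12} ≥ 4.79) = 2(1 − Φ(4.79/√6.12)) ≈ 0.0528

By the reflection principle for Brownian motion, P(M_t ≥ a) = 2 · P(B_t ≥ a) for a ≥ 0. Since B_t ~ N(0, t), P(B_t ≥ 4.79) = 1 − Φ(4.79/√t) = 1 − Φ(4.79/√6.12) = 1 − Φ(1.9362). So
  P(M_{6.12} ≥ 4.79) = 2(1 − Φ(1.9362)) ≈ 0.0528.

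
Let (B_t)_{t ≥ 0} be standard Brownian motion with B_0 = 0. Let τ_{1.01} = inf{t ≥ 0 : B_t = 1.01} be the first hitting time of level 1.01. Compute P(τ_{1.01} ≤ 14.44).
P(τ_{1.01} ≤ 14.44) = 2(1 − Φ(1.01/√14.44)) = 2(1 − Φ(0.2658)) ≈ 0.7904

By the reflection principle for standard BM, P(τ_b ≤ t) = 2 · P(B_t ≥ b). Since B_t ~ N(0, t), P(B_t ≥ 1.01) = 1 − Φ(1.01/√t) = 1 − Φ(1.01/√14.44) = 1 − Φ(0.2658) ≈ 0.39520. Doubling: P(τ_{1.01} ≤ 14.44) ≈ 2 · 0.39520 = 0.79040 ≈ 0.7904.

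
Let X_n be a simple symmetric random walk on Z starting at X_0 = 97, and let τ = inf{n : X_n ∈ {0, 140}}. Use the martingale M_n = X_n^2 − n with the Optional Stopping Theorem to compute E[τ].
E[τ] = 4171

M_n = X_n^2 − n is a martingale (since E[X_{n+1}^2 | F_n] = X_n^2 + 1). By OST (τ has finite mean in a bounded region), E[M_τ] = E[M_0] = X_0^2 − 0 = 97^2 = 9409. Also E[M_τ] = E[X_τ^2] − E[τ]. The walk exits at 0 or 140, with P(hit 140 first) = 97/140, so E[X_τ^2] = 140^2 · 97/140 + 0 = 13580. Thus E[τ] = E[X_τ^2] − E[M_τ] = 13580 − 9409 = 4171 = 97(140 − 97) = 4171.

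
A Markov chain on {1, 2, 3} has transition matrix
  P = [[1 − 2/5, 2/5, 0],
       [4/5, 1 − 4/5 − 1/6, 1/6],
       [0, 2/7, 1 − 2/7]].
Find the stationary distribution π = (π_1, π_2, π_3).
π = (24/43, 12/43, 7/43)

This is a birth-death chain on three states, which satisfies detailed balance: π_1 · P_{12} = π_2 · P_{21} and π_2 · P_{23} = π_3 · P_{32}.
From π_1 · 2/5 = π_2 · 4/5: π_2/π_1 = (2/5)/(4/5) = 1/2.
From π_2 · 1/6 = π_3 · 2/7: π_3/π_2 = (1/6)/(2/7) = 7/12.
Take π_1 proportional to 1; then unnormalized π = (1, 1/2, 7/24). Normalize by dividing by the sum 43/24:
  π = (24/43, 12/43, 7/43).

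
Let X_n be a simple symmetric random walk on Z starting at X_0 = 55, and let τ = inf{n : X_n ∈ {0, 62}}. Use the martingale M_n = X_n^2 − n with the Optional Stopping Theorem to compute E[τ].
E[τ] = 385

M_n = X_n^2 − n is a martingale (since E[X_{n+1}^2 | F_n] = X_n^2 + 1). By OST (τ has finite mean in a bounded region), E[M_τ] = E[M_0] = X_0^2 − 0 = 55^2 = 3025. Also E[M_τ] = E[X_τ^2] − E[τ]. The walk exits at 0 or 62, with P(hit 62 first) = 55/62, so E[X_τ^2] = 62^2 · 55/62 + 0 = 3410. Thus E[τ] = E[X_τ^2] − E[M_τ] = 3410 − 3025 = 385 = 55(62 − 55) = 385.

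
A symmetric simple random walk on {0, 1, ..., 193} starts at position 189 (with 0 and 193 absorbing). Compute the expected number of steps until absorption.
E[τ | X_0 = 189] = 756

Let v_k = E[τ | X_0 = k]. Boundary: v_0 = v_193 = 0. Recurrence: v_k = 1 + (v_{k-1} + v_{k+1})/2 for 1 ≤ k ≤ 192. The particular solution to v_k − (v_{k-1} + v_{k+1})/2 = 1 is v_k = −k^2. Adding homogeneous solution A + B k and matching boundaries gives v_k = k (193 − k). Substituting k = 189: v_189 = 189 · 4 = 756.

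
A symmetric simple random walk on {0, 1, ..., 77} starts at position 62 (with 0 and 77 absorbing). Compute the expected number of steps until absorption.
E[τ | X_0 = 62] = 930

Let v_k = E[τ | X_0 = k]. Boundary: v_0 = v_77 = 0. Recurrence: v_k = 1 + (v_{k-1} + v_{k+1})/2 for 1 ≤ k ≤ 76. The particular solution to v_k − (v_{k-1} + v_{k+1})/2 = 1 is v_k = −k^2. Adding homogeneous solution A + B k and matching boundaries gives v_k = k (77 − k). Substituting k = 62: v_62 = 62 · 15 = 930.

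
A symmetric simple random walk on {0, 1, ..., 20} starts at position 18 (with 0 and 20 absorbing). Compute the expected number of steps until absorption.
E[τ | X_0 = 18] = 36

Let v_k = E[τ | X_0 = k]. Boundary: v_0 = v_20 = 0. Recurrence: v_k = 1 + (v_{k-1} + v_{k+1})/2 for 1 ≤ k ≤ 19. The particular solution to v_k − (v_{k-1} + v_{k+1})/2 = 1 is v_k = −k^2. Adding homogeneous solution A + B k and matching boundaries gives v_k = k (20 − k). Substituting k = 18: v_18 = 18 · 2 = 36.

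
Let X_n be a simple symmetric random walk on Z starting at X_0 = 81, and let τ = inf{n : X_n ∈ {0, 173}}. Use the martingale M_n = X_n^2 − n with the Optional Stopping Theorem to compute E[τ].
E[τ] = 7452

M_n = X_n^2 − n is a martingale (since E[X_{n+1}^2 | F_n] = X_n^2 + 1). By OST (τ has finite mean in a bounded region), E[M_τ] = E[M_0] = X_0^2 − 0 = 81^2 = 6561. Also E[M_τ] = E[X_τ^2] − E[τ]. The walk exits at 0 or 173, with P(hit 173 first) = 81/173, so E[X_τ^2] = 173^2 · 81/173 + 0 = 14013. Thus E[τ] = E[X_τ^2] − E[M_τ] = 14013 − 6561 = 7452 = 81(173 − 81) = 7452.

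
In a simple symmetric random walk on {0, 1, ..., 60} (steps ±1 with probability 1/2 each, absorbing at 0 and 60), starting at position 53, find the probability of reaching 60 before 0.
P(hit 60 before 0) = 53/60

Let u_k = P(hit 60 before 0 | start at k). Then u_0 = 0, u_60 = 1, and u_k = u_{k-1}/2 + u_{k+1}/2 for 1 ≤ k ≤ 59. This harmonic recurrence is solved by u_k = k/60, giving u_53 = 53/60.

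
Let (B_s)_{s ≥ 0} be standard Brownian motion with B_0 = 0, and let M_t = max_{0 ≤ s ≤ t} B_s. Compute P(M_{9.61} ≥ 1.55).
P(M_{9.61} ≥ 1.55) = 2·P(B_{9.61} ≥ 1.55) = 2(1 − Φ(1.55/√9.61)) ≈ 0.6171

By the reflection principle for Brownian motion, P(M_t ≥ a) = 2 · P(B_t ≥ a) for a ≥ 0. Since B_t ~ N(0, t), P(B_t ≥ 1.55) = 1 − Φ(1.55/√t) = 1 − Φ(1.55/√9.61) = 1 − Φ(0.5000). So
  P(M_{9.61} ≥ 1.55) = 2(1 − Φ(0.5000)) ≈ 0.6171.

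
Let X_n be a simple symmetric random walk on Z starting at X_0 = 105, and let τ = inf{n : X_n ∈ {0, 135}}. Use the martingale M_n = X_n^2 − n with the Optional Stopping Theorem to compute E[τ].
E[τ] = 3150

M_n = X_n^2 − n is a martingale (since E[X_{n+1}^2 | F_n] = X_n^2 + 1). By OST (τ has finite mean in a bounded region), E[M_τ] = E[M_0] = X_0^2 − 0 = 105^2 = 11025. Also E[M_τ] = E[X_τ^2] − E[τ]. The walk exits at 0 or 135, with P(hit 135 first) = 105/135, so E[X_τ^2] = 135^2 · 105/135 + 0 = 14175. Thus E[τ] = E[X_τ^2] − E[M_τ] = 14175 − 11025 = 3150 = 105(135 − 105) = 3150.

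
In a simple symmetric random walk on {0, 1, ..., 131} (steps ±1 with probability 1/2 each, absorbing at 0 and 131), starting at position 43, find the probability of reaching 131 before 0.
P(hit 131 before 0) = 43/131

Let u_k = P(hit 131 before 0 | start at k). Then u_0 = 0, u_131 = 1, and u_k = u_{k-1}/2 + u_{k+1}/2 for 1 ≤ k ≤ 130. This harmonic recurrence is solved by u_k = k/131, giving u_43 = 43/131.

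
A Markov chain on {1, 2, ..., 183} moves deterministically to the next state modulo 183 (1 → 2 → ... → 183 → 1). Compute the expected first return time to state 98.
E[T_98 | X_0 = 98] = 183

The chain cycles deterministically, so starting at state 98 it returns in exactly 183 steps. Equivalently, the stationary distribution is uniform π_j = 1/183 for every state j, so by Kac's formula E[T_98] = 1/π_98 = 183.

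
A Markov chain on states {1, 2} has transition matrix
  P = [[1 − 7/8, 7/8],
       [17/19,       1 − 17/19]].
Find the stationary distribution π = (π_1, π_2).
π_1 = 136/269, π_2 = 133/269

Solve πP = π with π_1 + π_2 = 1. From πP = π: π_1 · (1 − 7/8) + π_2 · 17/19 = π_1 ⇒ π_2 · 17/19 = π_1 · 7/8 ⇒ π_2/π_1 = (7/8)/(17/19) = 133/136. Together with π_1 + π_2 = 1:
  π_1 = (17/19)/(7/8 + 17/19) = (17/19)/(269/152) = 136/269,
  π_2 = (7/8)/(7/8 + 17/19) = (7/8)/(269/152) = 133/269.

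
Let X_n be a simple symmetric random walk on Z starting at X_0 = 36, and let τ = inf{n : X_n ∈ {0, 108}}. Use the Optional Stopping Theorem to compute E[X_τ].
E[X_τ] = 36

X_n is a martingale and τ is a bounded-mean stopping time (indeed τ is finite a.s. with bounded expectation since the walk is in a bounded region). By the OST, E[X_τ] = E[X_0] = 36. Equivalently: E[X_τ] = 108 · P(hit 108 first) + 0 · P(hit 0 first) = 108 · (36/108) = 36.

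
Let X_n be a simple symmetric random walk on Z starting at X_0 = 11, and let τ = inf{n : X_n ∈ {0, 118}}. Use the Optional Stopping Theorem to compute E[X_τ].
E[X_τ] = 11

X_n is a martingale and τ is a bounded-mean stopping time (indeed τ is finite a.s. with bounded expectation since the walk is in a bounded region). By the OST, E[X_τ] = E[X_0] = 11. Equivalently: E[X_τ] = 118 · P(hit 118 first) + 0 · P(hit 0 first) = 118 · (11/118) = 11.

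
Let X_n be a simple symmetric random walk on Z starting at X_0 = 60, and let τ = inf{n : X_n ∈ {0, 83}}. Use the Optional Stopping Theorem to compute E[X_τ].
E[X_τ] = 60

X_n is a martingale and τ is a bounded-mean stopping time (indeed τ is finite a.s. with bounded expectation since the walk is in a bounded region). By the OST, E[X_τ] = E[X_0] = 60. Equivalently: E[X_τ] = 83 · P(hit 83 first) + 0 · P(hit 0 first) = 83 · (60/83) = 60.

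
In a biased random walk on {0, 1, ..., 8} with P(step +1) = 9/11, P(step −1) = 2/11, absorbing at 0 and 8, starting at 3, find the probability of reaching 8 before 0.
P(hit 8 before 0) = (1 − (2/9)^3) / (1 − (2/9)^8) = 6082047/6149495

Let u_k denote P(reach 8 before 0 | start at k). Boundary: u_0 = 0, u_8 = 1. Recurrence: u_k = 9/11·u_{k+1} + 2/11·u_{k-1} for 1 ≤ k ≤ 7. Try u_k = A + B·r^k with r = q/p = (2/11)/(9/11) = 2/9. Substitution satisfies the recurrence; boundary conditions give:
  u_k = (1 − r^k) / (1 − r^N) = (1 − (2/9)^3) / (1 − (2/9)^8) = 6082047/6149495.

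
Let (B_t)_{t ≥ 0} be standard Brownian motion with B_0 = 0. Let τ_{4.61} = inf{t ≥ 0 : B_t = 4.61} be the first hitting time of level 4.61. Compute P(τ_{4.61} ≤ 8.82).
P(τ_{4.61} ≤ 8.82) = 2(1 − Φ(4.61/√8.82)) = 2(1 − Φ(1.5523)) ≈ 0.1206

By the reflection principle for standard BM, P(τ_b ≤ t) = 2 · P(B_t ≥ b). Since B_t ~ N(0, t), P(B_t ≥ 4.61) = 1 − Φ(4.61/√t) = 1 − Φ(4.61/√8.82) = 1 − Φ(1.5523) ≈ 0.06030. Doubling: P(τ_{4.61} ≤ 8.82) ≈ 2 · 0.06030 = 0.12060 ≈ 0.1206.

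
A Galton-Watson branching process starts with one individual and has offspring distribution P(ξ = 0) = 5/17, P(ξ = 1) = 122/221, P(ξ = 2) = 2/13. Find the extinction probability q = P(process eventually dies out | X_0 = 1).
q = 1

Mean offspring μ = 0·5/17 + 1·122/221 + 2·2/13 = 190/221 ≤ 1. For μ ≤ 1 with offspring not concentrated at 1, the Galton-Watson process goes extinct almost surely, so q = 1.
(Algebraic check: The pgf is f(s) = 5/17 + 122/221·s + 2/13·s². The extinction probability q is the smallest fixed point of f in [0, 1]. Setting s = f(s):
  2/13·s² + (122/221 − 1)·s + 5/17 = 0
  2/13·s² − (5/17 + 2/13)·s + 5/17 = 0
which factors as (s − 1)·(2/13·s − 5/17) = 0, giving roots s = 1 and s = (5/17)/(2/13) = 65/34. Since 65/34 ≥ 1, the smallest root in [0, 1] is s = 1.)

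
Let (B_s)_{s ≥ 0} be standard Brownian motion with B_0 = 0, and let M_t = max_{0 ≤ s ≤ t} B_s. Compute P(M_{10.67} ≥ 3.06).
P(M_{10.67} ≥ 3.06) = 2·P(B_{10.67} ≥ 3.06) = 2(1 − Φ(3.06/√10.67)) ≈ 0.3489

By the reflection principle for Brownian motion, P(M_t ≥ a) = 2 · P(B_t ≥ a) for a ≥ 0. Since B_t ~ N(0, t), P(B_t ≥ 3.06) = 1 − Φ(3.06/√t) = 1 − Φ(3.06/√10.67) = 1 − Φ(0.9368). So
  P(M_{10.67} ≥ 3.06) = 2(1 − Φ(0.9368)) ≈ 0.3489.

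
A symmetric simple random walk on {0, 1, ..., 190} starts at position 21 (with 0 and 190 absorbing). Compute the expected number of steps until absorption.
E[τ | X_0 = 21] = 3549

Let v_k = E[τ | X_0 = k]. Boundary: v_0 = v_190 = 0. Recurrence: v_k = 1 + (v_{k-1} + v_{k+1})/2 for 1 ≤ k ≤ 189. The particular solution to v_k − (v_{k-1} + v_{k+1})/2 = 1 is v_k = −k^2. Adding homogeneous solution A + B k and matching boundaries gives v_k = k (190 − k). Substituting k = 21: v_21 = 21 · 169 = 3549.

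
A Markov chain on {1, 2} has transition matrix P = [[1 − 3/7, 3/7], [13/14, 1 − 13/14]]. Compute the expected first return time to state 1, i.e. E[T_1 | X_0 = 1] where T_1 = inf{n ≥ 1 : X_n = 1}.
E[T_1 | X_0 = 1] = 1/π_1 = 19/13

For an irreducible recurrent Markov chain with stationary distribution π, E[T_i | X_0 = i] = 1/π_i (Kac's formula). Here π_1 = (13/14)/(3/7 + 13/14) = (13/14)/(19/14) = 13/19, so E[T_1 | X_0 = 1] = 1/π_1 = (3/7 + 13/14)/(13/14) = (19/14)/(13/14) = 19/13.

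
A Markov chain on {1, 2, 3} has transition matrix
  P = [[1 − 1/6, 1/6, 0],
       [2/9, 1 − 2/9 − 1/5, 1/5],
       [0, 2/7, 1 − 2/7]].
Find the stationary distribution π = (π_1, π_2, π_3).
π = (40/91, 30/91, 3/13)

This is a birth-death chain on three states, which satisfies detailed balance: π_1 · P_{12} = π_2 · P_{21} and π_2 · P_{23} = π_3 · P_{32}.
From π_1 · 1/6 = π_2 · 2/9: π_2/π_1 = (1/6)/(2/9) = 3/4.
From π_2 · 1/5 = π_3 · 2/7: π_3/π_2 = (1/5)/(2/7) = 7/10.
Take π_1 proportional to 1; then unnormalized π = (1, 3/4, 21/40). Normalize by dividing by the sum 91/40:
  π = (40/91, 30/91, 3/13).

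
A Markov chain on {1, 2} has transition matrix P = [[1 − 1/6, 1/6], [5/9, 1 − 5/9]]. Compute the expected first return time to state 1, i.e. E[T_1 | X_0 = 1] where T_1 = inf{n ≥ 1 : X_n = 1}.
E[T_1 | X_0 = 1] = 1/π_1 = 13/10

For an irreducible recurrent Markov chain with stationary distribution π, E[T_i | X_0 = i] = 1/π_i (Kac's formula). Here π_1 = (5/9)/(1/6 + 5/9) = (5/9)/(13/18) = 10/13, so E[T_1 | X_0 = 1] = 1/π_1 = (1/6 + 5/9)/(5/9) = (13/18)/(5/9) = 13/10.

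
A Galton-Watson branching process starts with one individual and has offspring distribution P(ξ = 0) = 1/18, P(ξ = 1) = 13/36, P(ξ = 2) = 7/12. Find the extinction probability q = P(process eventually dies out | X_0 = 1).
q = 2/21

The pgf is f(s) = 1/18 + 13/36·s + 7/12·s². The extinction probability q is the smallest fixed point of f in [0, 1]. Setting s = f(s):
  7/12·s² + (13/36 − 1)·s + 1/18 = 0
  7/12·s² − (1/18 + 7/12)·s + 1/18 = 0
which factors as (s − 1)·(7/12·s − 1/18) = 0, giving roots s = 1 and s = (1/18)/(7/12) = 2/21.
Mean offspring μ = 13/36 + 2·7/12 = 55/36 > 1 (supercritical), so q < 1. The extinction probability is the smaller root: q = (1/18)/(7/12) = 2/21.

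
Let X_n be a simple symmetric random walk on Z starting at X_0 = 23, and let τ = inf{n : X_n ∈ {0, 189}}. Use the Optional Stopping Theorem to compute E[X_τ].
E[X_τ] = 23

X_n is a martingale and τ is a bounded-mean stopping time (indeed τ is finite a.s. with bounded expectation since the walk is in a bounded region). By the OST, E[X_τ] = E[X_0] = 23. Equivalently: E[X_τ] = 189 · P(hit 189 first) + 0 · P(hit 0 first) = 189 · (23/189) = 23.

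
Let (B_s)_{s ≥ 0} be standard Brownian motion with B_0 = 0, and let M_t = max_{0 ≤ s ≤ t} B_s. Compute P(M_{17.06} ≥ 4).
P(M_{17.06} ≥ 4) = 2·P(B_{17.06} ≥ 4) = 2(1 − Φ(4/√17.06)) ≈ 0.3328

By the reflection principle for Brownian motion, P(M_t ≥ a) = 2 · P(B_t ≥ a) for a ≥ 0. Since B_t ~ N(0, t), P(B_t ≥ 4) = 1 − Φ(4/√t) = 1 − Φ(4/√17.06) = 1 − Φ(0.9684). So
  P(M_{17.06} ≥ 4) = 2(1 − Φ(0.9684)) ≈ 0.3328.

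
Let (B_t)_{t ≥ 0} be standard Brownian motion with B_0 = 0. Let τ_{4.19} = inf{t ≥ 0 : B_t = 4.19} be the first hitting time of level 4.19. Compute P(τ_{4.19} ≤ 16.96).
P(τ_{4.19} ≤ 16.96) = 2(1 − Φ(4.19/√16.96)) = 2(1 − Φ(1.0174)) ≈ 0.3090

By the reflection principle for standard BM, P(τ_b ≤ t) = 2 · P(B_t ≥ b). Since B_t ~ N(0, t), P(B_t ≥ 4.19) = 1 − Φ(4.19/√t) = 1 − Φ(4.19/√16.96) = 1 − Φ(1.0174) ≈ 0.15448. Doubling: P(τ_{4.19} ≤ 16.96) ≈ 2 · 0.15448 = 0.30896 ≈ 0.3090.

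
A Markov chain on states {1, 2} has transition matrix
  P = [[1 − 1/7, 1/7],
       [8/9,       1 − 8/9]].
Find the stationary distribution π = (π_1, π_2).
π_1 = 56/65, π_2 = 9/65

Solve πP = π with π_1 + π_2 = 1. From πP = π: π_1 · (1 − 1/7) + π_2 · 8/9 = π_1 ⇒ π_2 · 8/9 = π_1 · 1/7 ⇒ π_2/π_1 = (1/7)/(8/9) = 9/56. Together with π_1 + π_2 = 1:
  π_1 = (8/9)/(1/7 + 8/9) = (8/9)/(65/63) = 56/65,
  π_2 = (1/7)/(1/7 + 8/9) = (1/7)/(65/63) = 9/65.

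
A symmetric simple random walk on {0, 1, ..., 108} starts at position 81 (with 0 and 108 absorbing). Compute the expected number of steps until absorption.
E[τ | X_0 = 81] = 2187

Let v_k = E[τ | X_0 = k]. Boundary: v_0 = v_108 = 0. Recurrence: v_k = 1 + (v_{k-1} + v_{k+1})/2 for 1 ≤ k ≤ 107. The particular solution to v_k − (v_{k-1} + v_{k+1})/2 = 1 is v_k = −k^2. Adding homogeneous solution A + B k and matching boundaries gives v_k = k (108 − k). Substituting k = 81: v_81 = 81 · 27 = 2187.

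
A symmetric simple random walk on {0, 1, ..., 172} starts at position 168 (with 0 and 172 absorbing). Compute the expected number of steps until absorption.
E[τ | X_0 = 168] = 672

Let v_k = E[τ | X_0 = k]. Boundary: v_0 = v_172 = 0. Recurrence: v_k = 1 + (v_{k-1} + v_{k+1})/2 for 1 ≤ k ≤ 171. The particular solution to v_k − (v_{k-1} + v_{k+1})/2 = 1 is v_k = −k^2. Adding homogeneous solution A + B k and matching boundaries gives v_k = k (172 − k). Substituting k = 168: v_168 = 168 · 4 = 672.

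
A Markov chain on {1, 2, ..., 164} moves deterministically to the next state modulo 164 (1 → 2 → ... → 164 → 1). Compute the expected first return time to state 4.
E[T_4 | X_0 = 4] = 164

The chain cycles deterministically, so starting at state 4 it returns in exactly 164 steps. Equivalently, the stationary distribution is uniform π_j = 1/164 for every state j, so by Kac's formula E[T_4] = 1/π_4 = 164.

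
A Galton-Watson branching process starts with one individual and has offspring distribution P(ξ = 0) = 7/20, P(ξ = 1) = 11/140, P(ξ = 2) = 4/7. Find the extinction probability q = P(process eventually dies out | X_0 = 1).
q = 49/80

The pgf is f(s) = 7/20 + 11/140·s + 4/7·s². The extinction probability q is the smallest fixed point of f in [0, 1]. Setting s = f(s):
  4/7·s² + (11/140 − 1)·s + 7/20 = 0
  4/7·s² − (7/20 + 4/7)·s + 7/20 = 0
which factors as (s − 1)·(4/7·s − 7/20) = 0, giving roots s = 1 and s = (7/20)/(4/7) = 49/80.
Mean offspring μ = 11/140 + 2·4/7 = 171/140 > 1 (supercritical), so q < 1. The extinction probability is the smaller root: q = (7/20)/(4/7) = 49/80.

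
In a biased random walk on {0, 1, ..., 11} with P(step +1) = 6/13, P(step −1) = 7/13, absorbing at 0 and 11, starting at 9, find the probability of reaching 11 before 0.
P(hit 11 before 0) = (1 − (7/6)^9) / (1 − (7/6)^11) = 1089932796/1614529687

Let u_k denote P(reach 11 before 0 | start at k). Boundary: u_0 = 0, u_11 = 1. Recurrence: u_k = 6/13·u_{k+1} + 7/13·u_{k-1} for 1 ≤ k ≤ 10. Try u_k = A + B·r^k with r = q/p = (7/13)/(6/13) = 7/6. Substitution satisfies the recurrence; boundary conditions give:
  u_k = (1 − r^k) / (1 − r^N) = (1 − (7/6)^9) / (1 − (7/6)^11) = 1089932796/1614529687.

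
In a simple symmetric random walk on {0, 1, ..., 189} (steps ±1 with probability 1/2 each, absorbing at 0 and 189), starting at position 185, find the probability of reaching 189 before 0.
P(hit 189 before 0) = 185/189

Let u_k = P(hit 189 before 0 | start at k). Then u_0 = 0, u_189 = 1, and u_k = u_{k-1}/2 + u_{k+1}/2 for 1 ≤ k ≤ 188. This harmonic recurrence is solved by u_k = k/189, giving u_185 = 185/189.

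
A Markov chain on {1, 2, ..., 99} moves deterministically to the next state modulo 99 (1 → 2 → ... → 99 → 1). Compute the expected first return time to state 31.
E[T_31 | X_0 = 31] = 99

The chain cycles deterministically, so starting at state 31 it returns in exactly 99 steps. Equivalently, the stationary distribution is uniform π_j = 1/99 for every state j, so by Kac's formula E[T_31] = 1/π_31 = 99.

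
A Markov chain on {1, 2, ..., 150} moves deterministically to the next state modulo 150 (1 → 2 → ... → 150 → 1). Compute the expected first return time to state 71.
E[T_71 | X_0 = 71] = 150

The chain cycles deterministically, so starting at state 71 it returns in exactly 150 steps. Equivalently, the stationary distribution is uniform π_j = 1/150 for every state j, so by Kac's formula E[T_71] = 1/π_71 = 150.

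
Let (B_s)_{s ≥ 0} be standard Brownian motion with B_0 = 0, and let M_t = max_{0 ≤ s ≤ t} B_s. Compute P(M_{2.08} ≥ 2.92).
P(M_{2.08} ≥ 2.92) = 2·P(B_{2.08} ≥ 2.92) = 2(1 − Φ(2.92/√2.08)) ≈ 0.0429

By the reflection principle for Brownian motion, P(M_t ≥ a) = 2 · P(B_t ≥ a) for a ≥ 0. Since B_t ~ N(0, t), P(B_t ≥ 2.92) = 1 − Φ(2.92/√t) = 1 − Φ(2.92/√2.08) = 1 − Φ(2.0247). So
  P(M_{2.08} ≥ 2.92) = 2(1 − Φ(2.0247)) ≈ 0.0429.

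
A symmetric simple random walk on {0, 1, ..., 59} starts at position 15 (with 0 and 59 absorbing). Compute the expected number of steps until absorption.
E[τ | X_0 = 15] = 660

Let v_k = E[τ | X_0 = k]. Boundary: v_0 = v_59 = 0. Recurrence: v_k = 1 + (v_{k-1} + v_{k+1})/2 for 1 ≤ k ≤ 58. The particular solution to v_k − (v_{k-1} + v_{k+1})/2 = 1 is v_k = −k^2. Adding homogeneous solution A + B k and matching boundaries gives v_k = k (59 − k). Substituting k = 15: v_15 = 15 · 44 = 660.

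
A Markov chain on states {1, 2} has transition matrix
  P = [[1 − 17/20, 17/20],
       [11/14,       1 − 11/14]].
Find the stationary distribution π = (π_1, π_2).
π_1 = 110/229, π_2 = 119/229

Solve πP = π with π_1 + π_2 = 1. From πP = π: π_1 · (1 − 17/20) + π_2 · 11/14 = π_1 ⇒ π_2 · 11/14 = π_1 · 17/20 ⇒ π_2/π_1 = (17/20)/(11/14) = 119/110. Together with π_1 + π_2 = 1:
  π_1 = (11/14)/(17/20 + 11/14) = (11/14)/(229/140) = 110/229,
  π_2 = (17/20)/(17/20 + 11/14) = (17/20)/(229/140) = 119/229.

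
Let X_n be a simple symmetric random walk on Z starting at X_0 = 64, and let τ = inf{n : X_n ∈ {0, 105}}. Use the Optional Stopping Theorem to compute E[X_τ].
E[X_τ] = 64

X_n is a martingale and τ is a bounded-mean stopping time (indeed τ is finite a.s. with bounded expectation since the walk is in a bounded region). By the OST, E[X_τ] = E[X_0] = 64. Equivalently: E[X_τ] = 105 · P(hit 105 first) + 0 · P(hit 0 first) = 105 · (64/105) = 64.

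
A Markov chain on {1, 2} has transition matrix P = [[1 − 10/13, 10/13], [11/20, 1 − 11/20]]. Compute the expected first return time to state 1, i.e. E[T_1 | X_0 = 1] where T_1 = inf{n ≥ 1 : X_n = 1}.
E[T_1 | X_0 = 1] = 1/π_1 = 343/143

For an irreducible recurrent Markov chain with stationary distribution π, E[T_i | X_0 = i] = 1/π_i (Kac's formula). Here π_1 = (11/20)/(10/13 + 11/20) = (11/20)/(343/260) = 143/343, so E[T_1 | X_0 = 1] = 1/π_1 = (10/13 + 11/20)/(11/20) = (343/260)/(11/20) = 343/143.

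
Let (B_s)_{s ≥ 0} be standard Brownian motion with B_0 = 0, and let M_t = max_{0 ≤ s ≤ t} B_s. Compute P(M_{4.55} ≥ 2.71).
P(M_{4.55} ≥ 2.71) = 2·P(B_{4.55} ≥ 2.71) = 2(1 − Φ(2.71/√4.55)) ≈ 0.2039

By the reflection principle for Brownian motion, P(M_t ≥ a) = 2 · P(B_t ≥ a) for a ≥ 0. Since B_t ~ N(0, t), P(B_t ≥ 2.71) = 1 − Φ(2.71/√t) = 1 − Φ(2.71/√4.55) = 1 − Φ(1.2705). So
  P(M_{4.55} ≥ 2.71) = 2(1 − Φ(1.2705)) ≈ 0.2039.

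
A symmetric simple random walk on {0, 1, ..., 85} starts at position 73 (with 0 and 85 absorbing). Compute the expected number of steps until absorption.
E[τ | X_0 = 73] = 876

Let v_k = E[τ | X_0 = k]. Boundary: v_0 = v_85 = 0. Recurrence: v_k = 1 + (v_{k-1} + v_{k+1})/2 for 1 ≤ k ≤ 84. The particular solution to v_k − (v_{k-1} + v_{k+1})/2 = 1 is v_k = −k^2. Adding homogeneous solution A + B k and matching boundaries gives v_k = k (85 − k). Substituting k = 73: v_73 = 73 · 12 = 876.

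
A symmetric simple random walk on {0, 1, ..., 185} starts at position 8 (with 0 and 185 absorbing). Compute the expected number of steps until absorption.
E[τ | X_0 = 8] = 1416

Let v_k = E[τ | X_0 = k]. Boundary: v_0 = v_185 = 0. Recurrence: v_k = 1 + (v_{k-1} + v_{k+1})/2 for 1 ≤ k ≤ 184. The particular solution to v_k − (v_{k-1} + v_{k+1})/2 = 1 is v_k = −k^2. Adding homogeneous solution A + B k and matching boundaries gives v_k = k (185 − k). Substituting k = 8: v_8 = 8 · 177 = 1416.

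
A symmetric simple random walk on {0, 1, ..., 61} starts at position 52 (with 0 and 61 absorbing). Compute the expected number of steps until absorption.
E[τ | X_0 = 52] = 468

Let v_k = E[τ | X_0 = k]. Boundary: v_0 = v_61 = 0. Recurrence: v_k = 1 + (v_{k-1} + v_{k+1})/2 for 1 ≤ k ≤ 60. The particular solution to v_k − (v_{k-1} + v_{k+1})/2 = 1 is v_k = −k^2. Adding homogeneous solution A + B k and matching boundaries gives v_k = k (61 − k). Substituting k = 52: v_52 = 52 · 9 = 468.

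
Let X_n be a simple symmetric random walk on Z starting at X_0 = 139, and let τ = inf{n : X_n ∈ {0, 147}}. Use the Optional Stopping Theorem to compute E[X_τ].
E[X_τ] = 139

X_n is a martingale and τ is a bounded-mean stopping time (indeed τ is finite a.s. with bounded expectation since the walk is in a bounded region). By the OST, E[X_τ] = E[X_0] = 139. Equivalently: E[X_τ] = 147 · P(hit 147 first) + 0 · P(hit 0 first) = 147 · (139/147) = 139.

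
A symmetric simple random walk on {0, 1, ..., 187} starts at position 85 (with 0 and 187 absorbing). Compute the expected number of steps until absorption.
E[τ | X_0 = 85] = 8670

Let v_k = E[τ | X_0 = k]. Boundary: v_0 = v_187 = 0. Recurrence: v_k = 1 + (v_{k-1} + v_{k+1})/2 for 1 ≤ k ≤ 186. The particular solution to v_k − (v_{k-1} + v_{k+1})/2 = 1 is v_k = −k^2. Adding homogeneous solution A + B k and matching boundaries gives v_k = k (187 − k). Substituting k = 85: v_85 = 85 · 102 = 8670.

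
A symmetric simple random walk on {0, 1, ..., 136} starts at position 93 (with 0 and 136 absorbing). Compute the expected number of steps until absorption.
E[τ | X_0 = 93] = 3999

Let v_k = E[τ | X_0 = k]. Boundary: v_0 = v_136 = 0. Recurrence: v_k = 1 + (v_{k-1} + v_{k+1})/2 for 1 ≤ k ≤ 135. The particular solution to v_k − (v_{k-1} + v_{k+1})/2 = 1 is v_k = −k^2. Adding homogeneous solution A + B k and matching boundaries gives v_k = k (136 − k). Substituting k = 93: v_93 = 93 · 43 = 3999.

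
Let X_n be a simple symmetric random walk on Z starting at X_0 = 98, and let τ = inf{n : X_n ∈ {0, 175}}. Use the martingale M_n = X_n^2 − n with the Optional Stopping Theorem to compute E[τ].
E[τ] = 7546

M_n = X_n^2 − n is a martingale (since E[X_{n+1}^2 | F_n] = X_n^2 + 1). By OST (τ has finite mean in a bounded region), E[M_τ] = E[M_0] = X_0^2 − 0 = 98^2 = 9604. Also E[M_τ] = E[X_τ^2] − E[τ]. The walk exits at 0 or 175, with P(hit 175 first) = 98/175, so E[X_τ^2] = 175^2 · 98/175 + 0 = 17150. Thus E[τ] = E[X_τ^2] − E[M_τ] = 17150 − 9604 = 7546 = 98(175 − 98) = 7546.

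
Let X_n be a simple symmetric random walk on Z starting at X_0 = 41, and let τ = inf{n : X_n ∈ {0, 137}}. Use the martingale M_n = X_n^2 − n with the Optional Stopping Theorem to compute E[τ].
E[τ] = 3936

M_n = X_n^2 − n is a martingale (since E[X_{n+1}^2 | F_n] = X_n^2 + 1). By OST (τ has finite mean in a bounded region), E[M_τ] = E[M_0] = X_0^2 − 0 = 41^2 = 1681. Also E[M_τ] = E[X_τ^2] − E[τ]. The walk exits at 0 or 137, with P(hit 137 first) = 41/137, so E[X_τ^2] = 137^2 · 41/137 + 0 = 5617. Thus E[τ] = E[X_τ^2] − E[M_τ] = 5617 − 1681 = 3936 = 41(137 − 41) = 3936.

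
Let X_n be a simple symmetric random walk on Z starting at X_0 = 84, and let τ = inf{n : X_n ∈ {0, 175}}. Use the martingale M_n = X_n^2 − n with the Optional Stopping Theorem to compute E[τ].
E[τ] = 7644

M_n = X_n^2 − n is a martingale (since E[X_{n+1}^2 | F_n] = X_n^2 + 1). By OST (τ has finite mean in a bounded region), E[M_τ] = E[M_0] = X_0^2 − 0 = 84^2 = 7056. Also E[M_τ] = E[X_τ^2] − E[τ]. The walk exits at 0 or 175, with P(hit 175 first) = 84/175, so E[X_τ^2] = 175^2 · 84/175 + 0 = 14700. Thus E[τ] = E[X_τ^2] − E[M_τ] = 14700 − 7056 = 7644 = 84(175 − 84) = 7644.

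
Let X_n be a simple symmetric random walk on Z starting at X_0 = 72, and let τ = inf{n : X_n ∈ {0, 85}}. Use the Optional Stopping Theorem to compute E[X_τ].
E[X_τ] = 72

X_n is a martingale and τ is a bounded-mean stopping time (indeed τ is finite a.s. with bounded expectation since the walk is in a bounded region). By the OST, E[X_τ] = E[X_0] = 72. Equivalently: E[X_τ] = 85 · P(hit 85 first) + 0 · P(hit 0 first) = 85 · (72/85) = 72.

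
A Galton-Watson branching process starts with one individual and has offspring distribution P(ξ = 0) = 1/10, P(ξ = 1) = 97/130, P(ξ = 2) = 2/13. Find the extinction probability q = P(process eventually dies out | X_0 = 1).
q = 13/20

The pgf is f(s) = 1/10 + 97/130·s + 2/13·s². The extinction probability q is the smallest fixed point of f in [0, 1]. Setting s = f(s):
  2/13·s² + (97/130 − 1)·s + 1/10 = 0
  2/13·s² − (1/10 + 2/13)·s + 1/10 = 0
which factors as (s − 1)·(2/13·s − 1/10) = 0, giving roots s = 1 and s = (1/10)/(2/13) = 13/20.
Mean offspring μ = 97/130 + 2·2/13 = 137/130 > 1 (supercritical), so q < 1. The extinction probability is the smaller root: q = (1/10)/(2/13) = 13/20.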